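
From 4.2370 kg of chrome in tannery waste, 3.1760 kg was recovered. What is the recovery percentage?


Formula: Recovery = recovered / input * 100
Substituting: Recovery = 3.1760 / 4.2370 * 100
Result: 74.9587 %


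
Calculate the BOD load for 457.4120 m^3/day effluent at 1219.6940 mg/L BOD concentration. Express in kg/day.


Formula: BOD_load = volume * conc / 1000
Substituting: BOD_load = 457.4120 * 1219.6940 / 1000
Result: 557.9027 kg/day


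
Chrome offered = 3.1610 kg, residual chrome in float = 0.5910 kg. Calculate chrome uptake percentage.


Formula: Uptake = (offered - residual) / offered * 100
Substituting: Uptake = (3.1610 - 0.5910) / 3.1610 * 100
Result: 81.3034 %


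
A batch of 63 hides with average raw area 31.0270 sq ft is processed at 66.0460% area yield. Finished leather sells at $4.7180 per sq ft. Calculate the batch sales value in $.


Raw_total = N * avg_area = 63 * 31.0270 = 1954.7010 sq ft
Finished = Raw_total * yield / 100 = 1954.7010 * 66.0460 / 100 = 1291.0018 sq ft
Value = Finished * price = 1291.0018 * 4.7180 = 6090.9466 $


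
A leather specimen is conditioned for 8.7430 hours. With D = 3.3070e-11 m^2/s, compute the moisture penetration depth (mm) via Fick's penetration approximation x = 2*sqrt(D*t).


t = 8.7430 hr * 3600 = 31474.8000 s
D * t = 3.3070e-11 * 31474.8000 = 1.0409e-06
x = 2 * sqrt(D*t) = 2 * sqrt(1.0409e-06) = 0.00204046 m = 2.0405 mm


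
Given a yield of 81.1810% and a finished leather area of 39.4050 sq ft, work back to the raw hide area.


Formula: raw = finished * 100 / yield
Substituting: raw = 39.4050 * 100 / 81.1810
Result: 48.5397 sq ft


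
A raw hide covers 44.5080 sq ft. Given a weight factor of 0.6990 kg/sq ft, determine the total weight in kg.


Formula: Weight = area * weight_per_sqft
Substituting: Weight = 44.5080 * 0.6990
Result: 31.1111 kg


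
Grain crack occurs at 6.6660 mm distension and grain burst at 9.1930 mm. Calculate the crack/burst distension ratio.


Formula: Ratio = crack / burst
Substituting: Ratio = 6.6660 / 9.1930
Result: 0.7251


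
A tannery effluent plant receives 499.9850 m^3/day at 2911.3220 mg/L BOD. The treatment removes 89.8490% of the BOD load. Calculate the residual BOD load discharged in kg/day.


Load_in = volume * conc / 1000 = 499.9850 * 2911.3220 / 1000 = 1455.6173 kg/day
Removed = Load_in * eff / 100 = 1455.6173 * 89.8490 / 100 = 1307.8576 kg/day
Load_out = Load_in - Removed = 1455.6173 - 1307.8576 = 147.7597 kg/day


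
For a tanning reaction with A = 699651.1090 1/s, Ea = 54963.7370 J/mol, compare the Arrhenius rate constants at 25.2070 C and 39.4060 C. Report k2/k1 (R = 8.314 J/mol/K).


T1 = 25.2070 + 273.15 = 298.3570 K; T2 = 39.4060 + 273.15 = 312.5560 K
k1 = A * exp(-Ea/(R*T1)) = 699651.1090 * exp(-54963.7370/(8.314*298.3570)) = 1.6665e-04 1/s
k2 = A * exp(-Ea/(R*T2)) = 699651.1090 * exp(-54963.7370/(8.314*312.5560)) = 4.5600e-04 1/s
k2/k1 = 4.5600e-04 / 1.6665e-04 = 2.7363


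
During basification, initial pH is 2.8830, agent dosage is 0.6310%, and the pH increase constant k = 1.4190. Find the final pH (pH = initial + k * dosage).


Formula: pH_final = pH_initial + k * base_pct
Substituting: pH_final = 2.8830 + 1.4190 * 0.6310
Result: 3.7784


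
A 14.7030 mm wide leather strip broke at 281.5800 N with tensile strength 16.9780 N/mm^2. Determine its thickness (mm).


Formula: t = F / (TS * w)
Substituting: t = 281.5800 / (16.9780 * 14.7030)
Result: 1.1280 mm


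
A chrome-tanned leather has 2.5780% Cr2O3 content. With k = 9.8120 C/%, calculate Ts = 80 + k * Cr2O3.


Formula: Ts = 80 + k * Cr2O3
Substituting: Ts = 80 + 9.8120 * 2.5780
Result: 105.2953 C


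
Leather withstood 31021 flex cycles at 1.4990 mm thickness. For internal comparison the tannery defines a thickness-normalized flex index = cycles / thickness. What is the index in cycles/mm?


Formula: Index = cycles / thickness
Substituting: Index = 31021 / 1.4990
Result: 20694.4630 cycles/mm


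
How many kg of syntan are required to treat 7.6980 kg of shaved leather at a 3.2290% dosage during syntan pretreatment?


Formula: Syntan = substrate * pct / 100
Substituting: Syntan = 7.6980 * 3.2290 / 100
Result: 0.2486 kg


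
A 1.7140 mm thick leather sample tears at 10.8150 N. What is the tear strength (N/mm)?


Formula: Tear strength = force / thickness
Substituting: Tear strength = 10.8150 / 1.7140
Result: 6.3098 N/mm


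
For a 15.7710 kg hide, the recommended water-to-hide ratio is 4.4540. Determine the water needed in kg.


Formula: Water = hide_weight * ratio
Substituting: Water = 15.7710 * 4.4540
Result: 70.2440 kg


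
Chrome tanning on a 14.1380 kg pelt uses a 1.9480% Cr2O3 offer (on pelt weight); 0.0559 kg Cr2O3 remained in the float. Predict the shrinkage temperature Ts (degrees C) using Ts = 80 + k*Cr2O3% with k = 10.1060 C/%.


Offered = pelt * offer_pct / 100 = 14.1380 * 1.9480 / 100 = 0.2754 kg
Uptake = offered - residual = 0.2754 - 0.0559 = 0.2195 kg
Cr2O3% on pelt = uptake / pelt * 100 = 0.2195 / 14.1380 * 100 = 1.5526 %
Ts = 80 + k * Cr2O3% = 80 + 10.1060 * 1.5526 = 95.6907 C


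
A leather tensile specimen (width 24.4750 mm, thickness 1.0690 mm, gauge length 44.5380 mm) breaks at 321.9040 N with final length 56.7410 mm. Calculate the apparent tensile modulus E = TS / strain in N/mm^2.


TS = F / (w * t) = 321.9040 / (24.4750 * 1.0690) = 12.3034 N/mm^2
strain = (Lf - L0) / L0 = (56.7410 - 44.5380) / 44.5380 = 0.2740
E = TS / strain = 12.3034 / 0.2740 = 44.9045 N/mm^2


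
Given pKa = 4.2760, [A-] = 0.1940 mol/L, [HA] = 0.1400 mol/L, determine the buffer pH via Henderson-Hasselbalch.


ratio = [A-] / [HA] = 0.1940 / 0.1400 = 1.3857
log10(ratio) = 0.1417
pH = pKa + log10(ratio) = 4.2760 + 0.1417 = 4.4177


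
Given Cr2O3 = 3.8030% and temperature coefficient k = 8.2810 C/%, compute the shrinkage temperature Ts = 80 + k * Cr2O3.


Formula: Ts = 80 + k * Cr2O3
Substituting: Ts = 80 + 8.2810 * 3.8030
Result: 111.4926 C


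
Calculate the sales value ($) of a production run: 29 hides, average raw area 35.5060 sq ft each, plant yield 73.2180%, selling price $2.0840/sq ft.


Raw_total = N * avg_area = 29 * 35.5060 = 1029.6740 sq ft
Finished = Raw_total * yield / 100 = 1029.6740 * 73.2180 / 100 = 753.9067 sq ft
Value = Finished * price = 753.9067 * 2.0840 = 1571.1416 $


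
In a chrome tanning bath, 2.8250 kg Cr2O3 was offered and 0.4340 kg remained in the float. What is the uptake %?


Formula: Uptake = (offered - residual) / offered * 100
Substituting: Uptake = (2.8250 - 0.4340) / 2.8250 * 100
Result: 84.6372 %


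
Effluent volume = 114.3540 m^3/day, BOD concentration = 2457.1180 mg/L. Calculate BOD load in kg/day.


Formula: BOD_load = volume * conc / 1000
Substituting: BOD_load = 114.3540 * 2457.1180 / 1000
Result: 280.9813 kg/day


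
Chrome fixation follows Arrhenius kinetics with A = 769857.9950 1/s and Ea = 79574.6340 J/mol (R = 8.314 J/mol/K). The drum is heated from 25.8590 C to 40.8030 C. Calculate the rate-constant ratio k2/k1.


T1 = 25.8590 + 273.15 = 299.0090 K; T2 = 40.8030 + 273.15 = 313.9530 K
k1 = A * exp(-Ea/(R*T1)) = 769857.9950 * exp(-79574.6340/(8.314*299.0090)) = 9.6564e-09 1/s
k2 = A * exp(-Ea/(R*T2)) = 769857.9950 * exp(-79574.6340/(8.314*313.9530)) = 4.4312e-08 1/s
k2/k1 = 4.4312e-08 / 9.6564e-09 = 4.5889


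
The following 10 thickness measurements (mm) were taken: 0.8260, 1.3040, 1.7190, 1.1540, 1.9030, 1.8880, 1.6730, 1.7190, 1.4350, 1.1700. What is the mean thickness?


Formula: Average = sum / n
Substituting: Average = 14.7910 / 10
Result: 1.4791 mm


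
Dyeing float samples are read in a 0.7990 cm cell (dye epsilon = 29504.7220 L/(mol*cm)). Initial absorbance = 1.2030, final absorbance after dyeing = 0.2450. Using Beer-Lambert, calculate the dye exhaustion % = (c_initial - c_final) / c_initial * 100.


c_initial = A_i / (epsilon * l) = 1.2030 / (29504.7220 * 0.7990) = 5.1030e-05 mol/L
c_final = A_f / (epsilon * l) = 0.2450 / (29504.7220 * 0.7990) = 1.0393e-05 mol/L
Exhaustion = (c_initial - c_final) / c_initial * 100 = (5.1030e-05 - 1.0393e-05) / 5.1030e-05 * 100 = 79.6342 %


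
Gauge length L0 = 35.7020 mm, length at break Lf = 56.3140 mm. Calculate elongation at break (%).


Formula: Elongation = (Lf - L0) / L0 * 100
Substituting: Elongation = (56.3140 - 35.7020) / 35.7020 * 100
Result: 57.7335 %


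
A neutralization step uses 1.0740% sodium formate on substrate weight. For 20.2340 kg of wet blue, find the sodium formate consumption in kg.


Formula: Neutralizer = substrate * pct / 100
Substituting: Neutralizer = 20.2340 * 1.0740 / 100
Result: 0.2173 kg


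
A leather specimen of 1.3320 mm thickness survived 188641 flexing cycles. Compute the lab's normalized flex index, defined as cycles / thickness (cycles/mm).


Formula: Index = cycles / thickness
Substituting: Index = 188641 / 1.3320
Result: 141622.3724 cycles/mm


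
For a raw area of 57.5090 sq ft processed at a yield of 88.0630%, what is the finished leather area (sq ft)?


Formula: finished = raw * yield / 100
Substituting: finished = 57.5090 * 88.0630 / 100
Result: 50.6442 sq ft


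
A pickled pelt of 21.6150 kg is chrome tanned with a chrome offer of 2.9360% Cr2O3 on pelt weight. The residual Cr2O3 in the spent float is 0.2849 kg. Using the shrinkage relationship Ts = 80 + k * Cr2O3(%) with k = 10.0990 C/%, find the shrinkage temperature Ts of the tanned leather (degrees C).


Offered = pelt * offer_pct / 100 = 21.6150 * 2.9360 / 100 = 0.6346 kg
Uptake = offered - residual = 0.6346 - 0.2849 = 0.3497 kg
Cr2O3% on pelt = uptake / pelt * 100 = 0.3497 / 21.6150 * 100 = 1.6179 %
Ts = 80 + k * Cr2O3% = 80 + 10.0990 * 1.6179 = 96.3395 C


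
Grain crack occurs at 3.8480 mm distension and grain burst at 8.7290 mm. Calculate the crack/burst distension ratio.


Formula: Ratio = crack / burst
Substituting: Ratio = 3.8480 / 8.7290
Result: 0.4408


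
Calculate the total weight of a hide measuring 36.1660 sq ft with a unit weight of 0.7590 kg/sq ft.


Formula: Weight = area * weight_per_sqft
Substituting: Weight = 36.1660 * 0.7590
Result: 27.4500 kg


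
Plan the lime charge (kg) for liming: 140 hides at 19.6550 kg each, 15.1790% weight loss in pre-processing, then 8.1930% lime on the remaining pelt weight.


Total_raw = N * avg_wt = 140 * 19.6550 = 2751.7000 kg
Substrate = Total_raw * (1 - loss/100) = 2751.7000 * (1 - 15.1790/100) = 2334.0195 kg
Lime = Substrate * pct / 100 = 2334.0195 * 8.1930 / 100 = 191.2262 kg


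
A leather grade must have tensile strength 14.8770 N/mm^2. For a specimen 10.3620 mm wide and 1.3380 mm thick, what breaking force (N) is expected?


Formula: F = TS * w * t
Substituting: F = 14.8770 * 10.3620 * 1.3380
Result: 206.2600 N


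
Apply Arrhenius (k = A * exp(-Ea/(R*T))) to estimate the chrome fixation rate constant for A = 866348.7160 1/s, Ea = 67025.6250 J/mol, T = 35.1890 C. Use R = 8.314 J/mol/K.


T_K = T_C + 273.15 = 35.1890 + 273.15 = 308.3390 K
exponent = -Ea / (R * T_K) = -67025.6250 / (8.314 * 308.3390) = -26.1458
k = A * exp(exponent) = 866348.7160 * exp(-26.1458) = 3.8256e-06 1/s


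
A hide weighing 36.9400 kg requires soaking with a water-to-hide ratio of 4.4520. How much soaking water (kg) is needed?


Formula: Water = hide_weight * ratio
Substituting: Water = 36.9400 * 4.4520
Result: 164.4569 kg


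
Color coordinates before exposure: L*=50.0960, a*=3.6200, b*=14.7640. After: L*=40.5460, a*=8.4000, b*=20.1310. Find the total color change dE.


dL = -9.5500, da = 4.7800, db = 5.3670
dE = sqrt((-9.5500)^2 + 4.7800^2 + 5.3670^2) = 11.9522


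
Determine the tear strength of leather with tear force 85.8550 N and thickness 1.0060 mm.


Formula: Tear strength = force / thickness
Substituting: Tear strength = 85.8550 / 1.0060
Result: 85.3429 N/mm


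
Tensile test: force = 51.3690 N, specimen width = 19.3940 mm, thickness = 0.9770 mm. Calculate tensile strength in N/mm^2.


Formula: TS = force / (width * thickness)
Substituting: TS = 51.3690 / (19.3940 * 0.9770)
Result: 2.7111 N/mm^2


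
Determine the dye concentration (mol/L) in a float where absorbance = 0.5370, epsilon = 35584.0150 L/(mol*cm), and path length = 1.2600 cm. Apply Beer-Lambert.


Formula: c = A / (epsilon * l)
Substituting: c = 0.5370 / (35584.0150 * 1.2600)
Result: 1.1977e-05 mol/L


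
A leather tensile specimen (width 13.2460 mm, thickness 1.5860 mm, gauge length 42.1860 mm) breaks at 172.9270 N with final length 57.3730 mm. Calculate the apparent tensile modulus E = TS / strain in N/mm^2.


TS = F / (w * t) = 172.9270 / (13.2460 * 1.5860) = 8.2314 N/mm^2
strain = (Lf - L0) / L0 = (57.3730 - 42.1860) / 42.1860 = 0.3600
E = TS / strain = 8.2314 / 0.3600 = 22.8650 N/mm^2


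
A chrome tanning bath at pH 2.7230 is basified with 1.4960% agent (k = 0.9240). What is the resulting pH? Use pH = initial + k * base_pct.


Formula: pH_final = pH_initial + k * base_pct
Substituting: pH_final = 2.7230 + 0.9240 * 1.4960
Result: 4.1053


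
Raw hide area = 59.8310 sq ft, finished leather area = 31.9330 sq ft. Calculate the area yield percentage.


Formula: Yield = finished / raw * 100
Substituting: Yield = 31.9330 / 59.8310 * 100
Result: 53.3720 %


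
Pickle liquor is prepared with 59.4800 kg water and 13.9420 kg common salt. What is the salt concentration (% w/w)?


Formula: Conc = salt / (water + salt) * 100
Substituting: Conc = 13.9420 / (59.4800 + 13.9420) * 100
Result: 18.9889 %


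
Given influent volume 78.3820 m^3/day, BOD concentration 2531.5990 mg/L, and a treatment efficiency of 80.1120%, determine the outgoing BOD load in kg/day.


Load_in = volume * conc / 1000 = 78.3820 * 2531.5990 / 1000 = 198.4318 kg/day
Removed = Load_in * eff / 100 = 198.4318 * 80.1120 / 100 = 158.9677 kg/day
Load_out = Load_in - Removed = 198.4318 - 158.9677 = 39.4641 kg/day


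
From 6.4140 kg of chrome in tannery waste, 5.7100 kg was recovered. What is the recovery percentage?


Formula: Recovery = recovered / input * 100
Substituting: Recovery = 5.7100 / 6.4140 * 100
Result: 89.0240 %


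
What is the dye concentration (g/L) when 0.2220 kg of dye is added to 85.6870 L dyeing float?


Formula: Conc = dye_mass(kg) / volume(L) * 1000
Substituting: Conc = 0.2220 / 85.6870 * 1000
Result: 2.5908 g/L


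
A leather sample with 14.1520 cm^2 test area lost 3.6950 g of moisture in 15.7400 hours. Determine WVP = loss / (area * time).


Formula: WVP = loss / (area * time)
Substituting: WVP = 3.6950 / (14.1520 * 15.7400)
Result: 0.0165879 g/(cm^2*hr)


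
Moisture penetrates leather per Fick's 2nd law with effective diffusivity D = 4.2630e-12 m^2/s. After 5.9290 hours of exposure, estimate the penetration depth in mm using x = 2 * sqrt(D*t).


t = 5.9290 hr * 3600 = 21344.4000 s
D * t = 4.2630e-12 * 21344.4000 = 9.0991e-08
x = 2 * sqrt(D*t) = 2 * sqrt(9.0991e-08) = 6.0329e-04 m = 0.6033 mm


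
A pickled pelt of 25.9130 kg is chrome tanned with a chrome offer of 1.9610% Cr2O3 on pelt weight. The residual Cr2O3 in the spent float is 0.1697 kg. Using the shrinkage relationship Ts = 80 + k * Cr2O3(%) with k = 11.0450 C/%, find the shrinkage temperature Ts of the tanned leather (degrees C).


Offered = pelt * offer_pct / 100 = 25.9130 * 1.9610 / 100 = 0.5082 kg
Uptake = offered - residual = 0.5082 - 0.1697 = 0.3385 kg
Cr2O3% on pelt = uptake / pelt * 100 = 0.3385 / 25.9130 * 100 = 1.3061 %
Ts = 80 + k * Cr2O3% = 80 + 11.0450 * 1.3061 = 94.4261 C


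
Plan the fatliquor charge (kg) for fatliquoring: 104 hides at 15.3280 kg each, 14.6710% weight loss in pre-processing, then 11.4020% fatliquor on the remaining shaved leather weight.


Total_raw = N * avg_wt = 104 * 15.3280 = 1594.1120 kg
Substrate = Total_raw * (1 - loss/100) = 1594.1120 * (1 - 14.6710/100) = 1360.2398 kg
Fat = Substrate * pct / 100 = 1360.2398 * 11.4020 / 100 = 155.0945 kg


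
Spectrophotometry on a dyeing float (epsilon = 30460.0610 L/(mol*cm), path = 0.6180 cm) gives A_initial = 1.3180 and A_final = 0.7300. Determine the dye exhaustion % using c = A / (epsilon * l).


c_initial = A_i / (epsilon * l) = 1.3180 / (30460.0610 * 0.6180) = 7.0016e-05 mol/L
c_final = A_f / (epsilon * l) = 0.7300 / (30460.0610 * 0.6180) = 3.8780e-05 mol/L
Exhaustion = (c_initial - c_final) / c_initial * 100 = (7.0016e-05 - 3.8780e-05) / 7.0016e-05 * 100 = 44.6131 %


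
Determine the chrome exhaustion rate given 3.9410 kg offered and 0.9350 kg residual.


Formula: Uptake = (offered - residual) / offered * 100
Substituting: Uptake = (3.9410 - 0.9350) / 3.9410 * 100
Result: 76.2751 %


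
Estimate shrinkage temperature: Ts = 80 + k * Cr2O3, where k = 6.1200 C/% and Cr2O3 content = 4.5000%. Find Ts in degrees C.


Formula: Ts = 80 + k * Cr2O3
Substituting: Ts = 80 + 6.1200 * 4.5000
Result: 107.5400 C


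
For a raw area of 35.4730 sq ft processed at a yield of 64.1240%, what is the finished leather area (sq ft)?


Formula: finished = raw * yield / 100
Substituting: finished = 35.4730 * 64.1240 / 100
Result: 22.7467 sq ft


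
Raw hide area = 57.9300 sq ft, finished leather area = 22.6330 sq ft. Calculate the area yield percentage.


Formula: Yield = finished / raw * 100
Substituting: Yield = 22.6330 / 57.9300 * 100
Result: 39.0696 %


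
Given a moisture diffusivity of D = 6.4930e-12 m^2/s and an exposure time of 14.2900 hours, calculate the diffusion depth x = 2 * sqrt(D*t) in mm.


t = 14.2900 hr * 3600 = 51444.0000 s
D * t = 6.4930e-12 * 51444.0000 = 3.3403e-07
x = 2 * sqrt(D*t) = 2 * sqrt(3.3403e-07) = 0.0011559 m = 1.1559 mm


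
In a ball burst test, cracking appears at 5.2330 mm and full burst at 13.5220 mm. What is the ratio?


Formula: Ratio = crack / burst
Substituting: Ratio = 5.2330 / 13.5220
Result: 0.3870


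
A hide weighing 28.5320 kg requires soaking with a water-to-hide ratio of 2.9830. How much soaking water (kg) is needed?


Formula: Water = hide_weight * ratio
Substituting: Water = 28.5320 * 2.9830
Result: 85.1110 kg


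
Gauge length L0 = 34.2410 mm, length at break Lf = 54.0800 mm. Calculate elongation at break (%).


Formula: Elongation = (Lf - L0) / L0 * 100
Substituting: Elongation = (54.0800 - 34.2410) / 34.2410 * 100
Result: 57.9393 %


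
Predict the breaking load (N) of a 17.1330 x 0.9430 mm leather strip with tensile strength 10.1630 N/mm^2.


Formula: F = TS * w * t
Substituting: F = 10.1630 * 17.1330 * 0.9430
Result: 164.1977 N


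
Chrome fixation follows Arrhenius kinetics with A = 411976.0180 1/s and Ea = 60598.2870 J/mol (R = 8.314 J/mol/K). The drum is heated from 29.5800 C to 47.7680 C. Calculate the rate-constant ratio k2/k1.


T1 = 29.5800 + 273.15 = 302.7300 K; T2 = 47.7680 + 273.15 = 320.9180 K
k1 = A * exp(-Ea/(R*T1)) = 411976.0180 * exp(-60598.2870/(8.314*302.7300)) = 1.4406e-05 1/s
k2 = A * exp(-Ea/(R*T2)) = 411976.0180 * exp(-60598.2870/(8.314*320.9180)) = 5.6384e-05 1/s
k2/k1 = 5.6384e-05 / 1.4406e-05 = 3.9139


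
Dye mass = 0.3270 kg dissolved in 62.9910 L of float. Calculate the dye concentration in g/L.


Formula: Conc = dye_mass(kg) / volume(L) * 1000
Substituting: Conc = 0.3270 / 62.9910 * 1000
Result: 5.1912 g/L


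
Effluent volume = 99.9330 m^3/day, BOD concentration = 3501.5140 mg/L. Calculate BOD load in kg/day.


Formula: BOD_load = volume * conc / 1000
Substituting: BOD_load = 99.9330 * 3501.5140 / 1000
Result: 349.9168 kg/day


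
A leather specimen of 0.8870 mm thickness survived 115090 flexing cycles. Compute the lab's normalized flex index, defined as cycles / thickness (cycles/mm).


Formula: Index = cycles / thickness
Substituting: Index = 115090 / 0.8870
Result: 129751.9729 cycles/mm


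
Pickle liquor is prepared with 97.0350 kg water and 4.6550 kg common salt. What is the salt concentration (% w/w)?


Formula: Conc = salt / (water + salt) * 100
Substituting: Conc = 4.6550 / (97.0350 + 4.6550) * 100
Result: 4.5776 %


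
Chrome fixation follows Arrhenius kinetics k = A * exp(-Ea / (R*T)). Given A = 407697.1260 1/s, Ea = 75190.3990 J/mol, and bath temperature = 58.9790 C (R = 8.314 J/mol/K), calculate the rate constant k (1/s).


T_K = T_C + 273.15 = 58.9790 + 273.15 = 332.1290 K
exponent = -Ea / (R * T_K) = -75190.3990 / (8.314 * 332.1290) = -27.2299
k = A * exp(exponent) = 407697.1260 * exp(-27.2299) = 6.0891e-07 1/s


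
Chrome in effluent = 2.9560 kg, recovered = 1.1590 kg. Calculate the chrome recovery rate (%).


Formula: Recovery = recovered / input * 100
Substituting: Recovery = 1.1590 / 2.9560 * 100
Result: 39.2084 %


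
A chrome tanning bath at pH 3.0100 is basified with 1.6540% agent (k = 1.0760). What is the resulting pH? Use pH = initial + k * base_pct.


Formula: pH_final = pH_initial + k * base_pct
Substituting: pH_final = 3.0100 + 1.0760 * 1.6540
Result: 4.7897


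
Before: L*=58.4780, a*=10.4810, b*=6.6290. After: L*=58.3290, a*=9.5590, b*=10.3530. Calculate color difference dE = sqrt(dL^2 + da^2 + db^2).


dL = -0.1490, da = -0.9220, db = 3.7240
dE = sqrt((-0.1490)^2 + (-0.9220)^2 + 3.7240^2) = 3.8393


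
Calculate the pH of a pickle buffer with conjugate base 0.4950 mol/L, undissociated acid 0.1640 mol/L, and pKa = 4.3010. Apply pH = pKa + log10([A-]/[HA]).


ratio = [A-] / [HA] = 0.4950 / 0.1640 = 3.0183
log10(ratio) = 0.4798
pH = pKa + log10(ratio) = 4.3010 + 0.4798 = 4.7808


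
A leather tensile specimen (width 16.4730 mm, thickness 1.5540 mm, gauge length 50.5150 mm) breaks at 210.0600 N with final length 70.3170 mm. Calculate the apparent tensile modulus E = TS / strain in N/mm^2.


TS = F / (w * t) = 210.0600 / (16.4730 * 1.5540) = 8.2058 N/mm^2
strain = (Lf - L0) / L0 = (70.3170 - 50.5150) / 50.5150 = 0.3920
E = TS / strain = 8.2058 / 0.3920 = 20.9330 N/mm^2


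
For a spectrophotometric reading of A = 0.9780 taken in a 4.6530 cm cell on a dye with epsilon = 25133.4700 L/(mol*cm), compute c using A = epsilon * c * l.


Formula: c = A / (epsilon * l)
Substituting: c = 0.9780 / (25133.4700 * 4.6530)
Result: 8.3628e-06 mol/L


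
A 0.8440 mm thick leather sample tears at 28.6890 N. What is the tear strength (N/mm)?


Formula: Tear strength = force / thickness
Substituting: Tear strength = 28.6890 / 0.8440
Result: 33.9917 N/mm


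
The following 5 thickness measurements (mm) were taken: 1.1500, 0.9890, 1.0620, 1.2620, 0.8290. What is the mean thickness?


Formula: Average = sum / n
Substituting: Average = 5.2920 / 5
Result: 1.0584 mm


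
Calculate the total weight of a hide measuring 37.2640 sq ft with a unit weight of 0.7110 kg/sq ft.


Formula: Weight = area * weight_per_sqft
Substituting: Weight = 37.2640 * 0.7110
Result: 26.4947 kg


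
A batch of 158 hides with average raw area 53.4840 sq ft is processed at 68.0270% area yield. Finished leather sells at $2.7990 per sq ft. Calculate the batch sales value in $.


Raw_total = N * avg_area = 158 * 53.4840 = 8450.4720 sq ft
Finished = Raw_total * yield / 100 = 8450.4720 * 68.0270 / 100 = 5748.6026 sq ft
Value = Finished * price = 5748.6026 * 2.7990 = 16090.3386 $


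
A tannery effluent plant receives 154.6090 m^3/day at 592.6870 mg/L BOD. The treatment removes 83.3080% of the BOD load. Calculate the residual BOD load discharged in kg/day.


Load_in = volume * conc / 1000 = 154.6090 * 592.6870 / 1000 = 91.6347 kg/day
Removed = Load_in * eff / 100 = 91.6347 * 83.3080 / 100 = 76.3391 kg/day
Load_out = Load_in - Removed = 91.6347 - 76.3391 = 15.2957 kg/day


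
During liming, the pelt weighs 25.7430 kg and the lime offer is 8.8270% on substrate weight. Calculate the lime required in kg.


Formula: Lime = substrate * pct / 100
Substituting: Lime = 25.7430 * 8.8270 / 100
Result: 2.2723 kg


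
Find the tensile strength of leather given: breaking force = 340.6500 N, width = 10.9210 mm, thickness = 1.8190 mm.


Formula: TS = force / (width * thickness)
Substituting: TS = 340.6500 / (10.9210 * 1.8190)
Result: 17.1480 N/mm^2


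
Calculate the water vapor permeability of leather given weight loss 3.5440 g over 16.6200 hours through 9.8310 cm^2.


Formula: WVP = loss / (area * time)
Substituting: WVP = 3.5440 / (9.8310 * 16.6200)
Result: 0.0216903 g/(cm^2*hr)


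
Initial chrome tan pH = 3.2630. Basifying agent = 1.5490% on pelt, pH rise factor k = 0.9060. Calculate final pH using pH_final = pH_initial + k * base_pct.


Formula: pH_final = pH_initial + k * base_pct
Substituting: pH_final = 3.2630 + 0.9060 * 1.5490
Result: 4.6664


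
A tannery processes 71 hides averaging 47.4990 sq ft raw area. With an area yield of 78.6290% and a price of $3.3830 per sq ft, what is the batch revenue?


Raw_total = N * avg_area = 71 * 47.4990 = 3372.4290 sq ft
Finished = Raw_total * yield / 100 = 3372.4290 * 78.6290 / 100 = 2651.7072 sq ft
Value = Finished * price = 2651.7072 * 3.3830 = 8970.7255 $


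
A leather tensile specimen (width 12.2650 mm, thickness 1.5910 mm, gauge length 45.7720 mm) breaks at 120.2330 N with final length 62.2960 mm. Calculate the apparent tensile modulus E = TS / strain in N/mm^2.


TS = F / (w * t) = 120.2330 / (12.2650 * 1.5910) = 6.1615 N/mm^2
strain = (Lf - L0) / L0 = (62.2960 - 45.7720) / 45.7720 = 0.3610
E = TS / strain = 6.1615 / 0.3610 = 17.0675 N/mm^2


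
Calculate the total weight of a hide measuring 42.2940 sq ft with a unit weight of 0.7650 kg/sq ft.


Formula: Weight = area * weight_per_sqft
Substituting: Weight = 42.2940 * 0.7650
Result: 32.3549 kg


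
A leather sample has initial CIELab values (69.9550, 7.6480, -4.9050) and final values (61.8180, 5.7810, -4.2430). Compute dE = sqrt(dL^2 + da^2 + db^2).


dL = -8.1370, da = -1.8670, db = 0.6620
dE = sqrt((-8.1370)^2 + (-1.8670)^2 + 0.6620^2) = 8.3746


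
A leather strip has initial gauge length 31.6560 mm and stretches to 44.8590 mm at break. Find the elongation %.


Formula: Elongation = (Lf - L0) / L0 * 100
Substituting: Elongation = (44.8590 - 31.6560) / 31.6560 * 100
Result: 41.7077 %


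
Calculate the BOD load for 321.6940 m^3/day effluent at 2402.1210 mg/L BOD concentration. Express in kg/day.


Formula: BOD_load = volume * conc / 1000
Substituting: BOD_load = 321.6940 * 2402.1210 / 1000
Result: 772.7479 kg/day


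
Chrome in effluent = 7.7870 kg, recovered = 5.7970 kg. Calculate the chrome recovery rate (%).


Formula: Recovery = recovered / input * 100
Substituting: Recovery = 5.7970 / 7.7870 * 100
Result: 74.4446 %


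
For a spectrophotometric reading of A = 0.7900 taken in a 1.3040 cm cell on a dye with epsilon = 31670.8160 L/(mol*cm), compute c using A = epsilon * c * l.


Formula: c = A / (epsilon * l)
Substituting: c = 0.7900 / (31670.8160 * 1.3040)
Result: 1.9129e-05 mol/L


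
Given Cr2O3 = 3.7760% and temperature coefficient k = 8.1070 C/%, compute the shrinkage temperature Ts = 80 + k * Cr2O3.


Formula: Ts = 80 + k * Cr2O3
Substituting: Ts = 80 + 8.1070 * 3.7760
Result: 110.6120 C


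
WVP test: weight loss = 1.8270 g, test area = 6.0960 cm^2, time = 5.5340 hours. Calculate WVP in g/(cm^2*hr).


Formula: WVP = loss / (area * time)
Substituting: WVP = 1.8270 / (6.0960 * 5.5340)
Result: 0.054157 g/(cm^2*hr)


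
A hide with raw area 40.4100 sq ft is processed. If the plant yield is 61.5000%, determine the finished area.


Formula: finished = raw * yield / 100
Substituting: finished = 40.4100 * 61.5000 / 100
Result: 24.8521 sq ft


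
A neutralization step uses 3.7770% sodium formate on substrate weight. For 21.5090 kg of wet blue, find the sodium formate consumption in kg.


Formula: Neutralizer = substrate * pct / 100
Substituting: Neutralizer = 21.5090 * 3.7770 / 100
Result: 0.8124 kg


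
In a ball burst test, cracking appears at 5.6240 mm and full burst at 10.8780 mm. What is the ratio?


Formula: Ratio = crack / burst
Substituting: Ratio = 5.6240 / 10.8780
Result: 0.5170


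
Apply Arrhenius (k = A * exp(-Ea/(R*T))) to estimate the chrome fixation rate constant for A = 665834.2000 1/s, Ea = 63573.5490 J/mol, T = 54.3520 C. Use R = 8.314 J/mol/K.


T_K = T_C + 273.15 = 54.3520 + 273.15 = 327.5020 K
exponent = -Ea / (R * T_K) = -63573.5490 / (8.314 * 327.5020) = -23.3482
k = A * exp(exponent) = 665834.2000 * exp(-23.3482) = 4.8238e-05 1/s


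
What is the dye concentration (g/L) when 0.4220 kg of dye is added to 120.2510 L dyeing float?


Formula: Conc = dye_mass(kg) / volume(L) * 1000
Substituting: Conc = 0.4220 / 120.2510 * 1000
Result: 3.5093 g/L


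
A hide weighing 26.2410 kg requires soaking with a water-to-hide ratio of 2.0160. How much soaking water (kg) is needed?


Formula: Water = hide_weight * ratio
Substituting: Water = 26.2410 * 2.0160
Result: 52.9019 kg


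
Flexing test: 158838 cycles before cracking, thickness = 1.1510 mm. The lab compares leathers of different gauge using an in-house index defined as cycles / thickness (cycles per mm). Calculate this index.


Formula: Index = cycles / thickness
Substituting: Index = 158838 / 1.1510
Result: 138000.0000 cycles/mm


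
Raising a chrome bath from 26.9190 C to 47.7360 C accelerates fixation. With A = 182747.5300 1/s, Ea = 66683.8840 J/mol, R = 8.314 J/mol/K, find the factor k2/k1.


T1 = 26.9190 + 273.15 = 300.0690 K; T2 = 47.7360 + 273.15 = 320.8860 K
k1 = A * exp(-Ea/(R*T1)) = 182747.5300 * exp(-66683.8840/(8.314*300.0690)) = 4.5020e-07 1/s
k2 = A * exp(-Ea/(R*T2)) = 182747.5300 * exp(-66683.8840/(8.314*320.8860)) = 2.5497e-06 1/s
k2/k1 = 2.5497e-06 / 4.5020e-07 = 5.6634


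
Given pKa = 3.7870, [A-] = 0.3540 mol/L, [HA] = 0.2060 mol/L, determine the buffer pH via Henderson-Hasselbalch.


ratio = [A-] / [HA] = 0.3540 / 0.2060 = 1.7184
log10(ratio) = 0.2351
pH = pKa + log10(ratio) = 3.7870 + 0.2351 = 4.0221


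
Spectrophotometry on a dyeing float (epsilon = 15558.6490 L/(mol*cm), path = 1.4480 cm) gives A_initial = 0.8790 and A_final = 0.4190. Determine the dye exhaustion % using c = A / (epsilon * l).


c_initial = A_i / (epsilon * l) = 0.8790 / (15558.6490 * 1.4480) = 3.9017e-05 mol/L
c_final = A_f / (epsilon * l) = 0.4190 / (15558.6490 * 1.4480) = 1.8598e-05 mol/L
Exhaustion = (c_initial - c_final) / c_initial * 100 = (3.9017e-05 - 1.8598e-05) / 3.9017e-05 * 100 = 52.3322 %


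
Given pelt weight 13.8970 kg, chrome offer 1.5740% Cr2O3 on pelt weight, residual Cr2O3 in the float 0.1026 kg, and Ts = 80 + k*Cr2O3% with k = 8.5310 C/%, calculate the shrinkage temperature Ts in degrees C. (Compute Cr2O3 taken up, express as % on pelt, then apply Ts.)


Offered = pelt * offer_pct / 100 = 13.8970 * 1.5740 / 100 = 0.2187 kg
Uptake = offered - residual = 0.2187 - 0.1026 = 0.1161 kg
Cr2O3% on pelt = uptake / pelt * 100 = 0.1161 / 13.8970 * 100 = 0.8357 %
Ts = 80 + k * Cr2O3% = 80 + 8.5310 * 0.8357 = 87.1295 C


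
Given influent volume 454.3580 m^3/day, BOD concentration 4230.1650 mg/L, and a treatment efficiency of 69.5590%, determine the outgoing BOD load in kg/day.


Load_in = volume * conc / 1000 = 454.3580 * 4230.1650 / 1000 = 1922.0093 kg/day
Removed = Load_in * eff / 100 = 1922.0093 * 69.5590 / 100 = 1336.9305 kg/day
Load_out = Load_in - Removed = 1922.0093 - 1336.9305 = 585.0789 kg/day


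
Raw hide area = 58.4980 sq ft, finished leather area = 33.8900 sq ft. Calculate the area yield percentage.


Formula: Yield = finished / raw * 100
Substituting: Yield = 33.8900 / 58.4980 * 100
Result: 57.9336 %


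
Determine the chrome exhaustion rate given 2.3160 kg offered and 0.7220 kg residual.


Formula: Uptake = (offered - residual) / offered * 100
Substituting: Uptake = (2.3160 - 0.7220) / 2.3160 * 100
Result: 68.8256 %


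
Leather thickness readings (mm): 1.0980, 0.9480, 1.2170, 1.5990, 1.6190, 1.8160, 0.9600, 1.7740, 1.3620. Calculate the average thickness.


Formula: Average = sum / n
Substituting: Average = 12.3930 / 9
Result: 1.3770 mm


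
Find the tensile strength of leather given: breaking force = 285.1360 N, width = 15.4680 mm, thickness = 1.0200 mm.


Formula: TS = force / (width * thickness)
Substituting: TS = 285.1360 / (15.4680 * 1.0200)
Result: 18.0725 N/mm^2


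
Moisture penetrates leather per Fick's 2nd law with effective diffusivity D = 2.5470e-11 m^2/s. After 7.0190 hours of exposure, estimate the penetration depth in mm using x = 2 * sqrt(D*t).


t = 7.0190 hr * 3600 = 25268.4000 s
D * t = 2.5470e-11 * 25268.4000 = 6.4359e-07
x = 2 * sqrt(D*t) = 2 * sqrt(6.4359e-07) = 0.00160448 m = 1.6045 mm


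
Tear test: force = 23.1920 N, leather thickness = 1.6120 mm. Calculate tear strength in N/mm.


Formula: Tear strength = force / thickness
Substituting: Tear strength = 23.1920 / 1.6120
Result: 14.3871 N/mm


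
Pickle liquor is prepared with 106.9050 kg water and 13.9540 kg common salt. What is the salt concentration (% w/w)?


Formula: Conc = salt / (water + salt) * 100
Substituting: Conc = 13.9540 / (106.9050 + 13.9540) * 100
Result: 11.5457 %


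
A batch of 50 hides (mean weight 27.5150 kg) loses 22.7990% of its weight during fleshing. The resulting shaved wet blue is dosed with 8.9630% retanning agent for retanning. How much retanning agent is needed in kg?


Total_raw = N * avg_wt = 50 * 27.5150 = 1375.7500 kg
Substrate = Total_raw * (1 - loss/100) = 1375.7500 * (1 - 22.7990/100) = 1062.0928 kg
Retan = Substrate * pct / 100 = 1062.0928 * 8.9630 / 100 = 95.1954 kg


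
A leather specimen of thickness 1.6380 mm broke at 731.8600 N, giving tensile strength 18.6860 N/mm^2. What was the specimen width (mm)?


Formula: w = F / (TS * t)
Substituting: w = 731.8600 / (18.6860 * 1.6380)
Result: 23.9110 mm


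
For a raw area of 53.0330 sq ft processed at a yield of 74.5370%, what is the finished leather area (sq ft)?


Formula: finished = raw * yield / 100
Substituting: finished = 53.0330 * 74.5370 / 100
Result: 39.5292 sq ft


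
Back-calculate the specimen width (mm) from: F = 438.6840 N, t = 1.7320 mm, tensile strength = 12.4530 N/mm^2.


Formula: w = F / (TS * t)
Substituting: w = 438.6840 / (12.4530 * 1.7320)
Result: 20.3390 mm


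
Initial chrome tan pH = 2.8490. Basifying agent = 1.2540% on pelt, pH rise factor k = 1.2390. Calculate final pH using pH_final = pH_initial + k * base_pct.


Formula: pH_final = pH_initial + k * base_pct
Substituting: pH_final = 2.8490 + 1.2390 * 1.2540
Result: 4.4027


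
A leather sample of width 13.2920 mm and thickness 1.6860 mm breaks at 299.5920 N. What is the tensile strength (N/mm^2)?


Formula: TS = force / (width * thickness)
Substituting: TS = 299.5920 / (13.2920 * 1.6860)
Result: 13.3685 N/mm^2


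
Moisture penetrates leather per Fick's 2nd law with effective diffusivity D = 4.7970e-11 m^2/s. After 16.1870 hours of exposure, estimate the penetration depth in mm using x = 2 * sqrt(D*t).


t = 16.1870 hr * 3600 = 58273.2000 s
D * t = 4.7970e-11 * 58273.2000 = 2.7954e-06
x = 2 * sqrt(D*t) = 2 * sqrt(2.7954e-06) = 0.00334387 m = 3.3439 mm


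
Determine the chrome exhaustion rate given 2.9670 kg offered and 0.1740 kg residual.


Formula: Uptake = (offered - residual) / offered * 100
Substituting: Uptake = (2.9670 - 0.1740) / 2.9670 * 100
Result: 94.1355 %


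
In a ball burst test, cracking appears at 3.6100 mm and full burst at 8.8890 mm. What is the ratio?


Formula: Ratio = crack / burst
Substituting: Ratio = 3.6100 / 8.8890
Result: 0.4061


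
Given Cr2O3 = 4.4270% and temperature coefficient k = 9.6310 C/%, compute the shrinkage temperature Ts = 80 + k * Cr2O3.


Formula: Ts = 80 + k * Cr2O3
Substituting: Ts = 80 + 9.6310 * 4.4270
Result: 122.6364 C


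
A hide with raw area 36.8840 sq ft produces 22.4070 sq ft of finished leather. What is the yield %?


Formula: Yield = finished / raw * 100
Substituting: Yield = 22.4070 / 36.8840 * 100
Result: 60.7499 %


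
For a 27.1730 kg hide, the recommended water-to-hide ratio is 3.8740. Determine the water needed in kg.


Formula: Water = hide_weight * ratio
Substituting: Water = 27.1730 * 3.8740
Result: 105.2682 kg


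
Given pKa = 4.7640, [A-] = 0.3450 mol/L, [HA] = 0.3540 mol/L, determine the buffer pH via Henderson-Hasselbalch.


ratio = [A-] / [HA] = 0.3450 / 0.3540 = 0.9746
log10(ratio) = -0.0111842
pH = pKa + log10(ratio) = 4.7640 - 0.0111842 = 4.7528


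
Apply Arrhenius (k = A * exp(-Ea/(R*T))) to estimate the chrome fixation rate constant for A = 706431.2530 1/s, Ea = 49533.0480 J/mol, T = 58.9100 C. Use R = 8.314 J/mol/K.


T_K = T_C + 273.15 = 58.9100 + 273.15 = 332.0600 K
exponent = -Ea / (R * T_K) = -49533.0480 / (8.314 * 332.0600) = -17.9419
k = A * exp(exponent) = 706431.2530 * exp(-17.9419) = 0.0114025 1/s


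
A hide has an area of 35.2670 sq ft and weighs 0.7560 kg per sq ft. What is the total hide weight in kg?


Formula: Weight = area * weight_per_sqft
Substituting: Weight = 35.2670 * 0.7560
Result: 26.6619 kg


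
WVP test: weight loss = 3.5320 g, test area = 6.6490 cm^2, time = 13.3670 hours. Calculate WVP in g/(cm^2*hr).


Formula: WVP = loss / (area * time)
Substituting: WVP = 3.5320 / (6.6490 * 13.3670)
Result: 0.0397402 g/(cm^2*hr)


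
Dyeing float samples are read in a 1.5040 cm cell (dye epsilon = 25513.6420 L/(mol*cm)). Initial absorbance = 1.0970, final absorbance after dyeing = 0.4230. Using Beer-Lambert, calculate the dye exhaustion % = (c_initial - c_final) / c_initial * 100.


c_initial = A_i / (epsilon * l) = 1.0970 / (25513.6420 * 1.5040) = 2.8588e-05 mol/L
c_final = A_f / (epsilon * l) = 0.4230 / (25513.6420 * 1.5040) = 1.1024e-05 mol/L
Exhaustion = (c_initial - c_final) / c_initial * 100 = (2.8588e-05 - 1.1024e-05) / 2.8588e-05 * 100 = 61.4403 %


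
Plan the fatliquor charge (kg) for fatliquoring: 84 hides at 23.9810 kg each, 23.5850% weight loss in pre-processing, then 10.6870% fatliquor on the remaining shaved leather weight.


Total_raw = N * avg_wt = 84 * 23.9810 = 2014.4040 kg
Substrate = Total_raw * (1 - loss/100) = 2014.4040 * (1 - 23.5850/100) = 1539.3068 kg
Fat = Substrate * pct / 100 = 1539.3068 * 10.6870 / 100 = 164.5057 kg


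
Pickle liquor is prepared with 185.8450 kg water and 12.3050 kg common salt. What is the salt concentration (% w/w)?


Formula: Conc = salt / (water + salt) * 100
Substituting: Conc = 12.3050 / (185.8450 + 12.3050) * 100
Result: 6.2099 %


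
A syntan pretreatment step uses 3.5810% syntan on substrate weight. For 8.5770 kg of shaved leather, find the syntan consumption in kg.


Formula: Syntan = substrate * pct / 100
Substituting: Syntan = 8.5770 * 3.5810 / 100
Result: 0.3071 kg


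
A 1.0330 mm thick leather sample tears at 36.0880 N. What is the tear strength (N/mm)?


Formula: Tear strength = force / thickness
Substituting: Tear strength = 36.0880 / 1.0330
Result: 34.9351 N/mm


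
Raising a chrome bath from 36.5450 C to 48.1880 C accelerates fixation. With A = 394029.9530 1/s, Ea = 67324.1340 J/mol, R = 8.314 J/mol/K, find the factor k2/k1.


T1 = 36.5450 + 273.15 = 309.6950 K; T2 = 48.1880 + 273.15 = 321.3380 K
k1 = A * exp(-Ea/(R*T1)) = 394029.9530 * exp(-67324.1340/(8.314*309.6950)) = 1.7374e-06 1/s
k2 = A * exp(-Ea/(R*T2)) = 394029.9530 * exp(-67324.1340/(8.314*321.3380)) = 4.4808e-06 1/s
k2/k1 = 4.4808e-06 / 1.7374e-06 = 2.5790


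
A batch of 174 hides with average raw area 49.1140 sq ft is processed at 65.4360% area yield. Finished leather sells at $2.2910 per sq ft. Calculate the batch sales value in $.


Raw_total = N * avg_area = 174 * 49.1140 = 8545.8360 sq ft
Finished = Raw_total * yield / 100 = 8545.8360 * 65.4360 / 100 = 5592.0532 sq ft
Value = Finished * price = 5592.0532 * 2.2910 = 12811.3940 $


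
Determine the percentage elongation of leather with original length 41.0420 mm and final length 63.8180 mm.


Formula: Elongation = (Lf - L0) / L0 * 100
Substituting: Elongation = (63.8180 - 41.0420) / 41.0420 * 100
Result: 55.4944 %


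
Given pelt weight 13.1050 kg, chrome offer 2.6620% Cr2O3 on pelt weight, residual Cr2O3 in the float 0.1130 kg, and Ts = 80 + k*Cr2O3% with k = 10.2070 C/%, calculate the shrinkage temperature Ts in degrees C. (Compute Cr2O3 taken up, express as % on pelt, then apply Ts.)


Offered = pelt * offer_pct / 100 = 13.1050 * 2.6620 / 100 = 0.3489 kg
Uptake = offered - residual = 0.3489 - 0.1130 = 0.2359 kg
Cr2O3% on pelt = uptake / pelt * 100 = 0.2359 / 13.1050 * 100 = 1.7997 %
Ts = 80 + k * Cr2O3% = 80 + 10.2070 * 1.7997 = 98.3699 C
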